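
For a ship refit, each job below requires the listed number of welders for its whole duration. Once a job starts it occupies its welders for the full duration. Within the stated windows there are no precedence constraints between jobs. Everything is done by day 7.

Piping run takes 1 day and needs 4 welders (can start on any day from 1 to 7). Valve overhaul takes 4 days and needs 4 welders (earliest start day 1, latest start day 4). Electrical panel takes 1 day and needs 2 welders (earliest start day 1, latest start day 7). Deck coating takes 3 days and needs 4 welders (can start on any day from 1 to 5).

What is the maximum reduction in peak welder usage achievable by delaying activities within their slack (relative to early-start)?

6

Early-start peak: d1:14  d2:8  d3:8  d4:4  d5:0  d6:0  d7:0 ⇒ 14.
Leveled (Piping run@1, Valve overhaul@1, Electrical panel@2, Deck coating@3): d1:8  d2:6  d3:8  d4:8  d5:4  d6:0  d7:0 ⇒ 8.
Reduction 14 − 8 = 6.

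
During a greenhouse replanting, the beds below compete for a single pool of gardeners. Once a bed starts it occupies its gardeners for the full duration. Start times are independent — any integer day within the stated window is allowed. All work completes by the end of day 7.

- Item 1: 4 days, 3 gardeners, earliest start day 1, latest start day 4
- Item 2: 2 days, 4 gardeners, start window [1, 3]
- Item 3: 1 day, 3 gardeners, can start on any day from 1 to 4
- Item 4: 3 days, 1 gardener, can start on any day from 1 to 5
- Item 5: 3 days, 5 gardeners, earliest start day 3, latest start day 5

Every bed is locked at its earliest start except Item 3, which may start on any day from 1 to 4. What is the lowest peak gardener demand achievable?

Item 3@1: d1:11  d2:8  d3:9  d4:8  d5:5  d6:0  d7:0 → peak 11
Item 3@2: d1:8  d2:11  d3:9  d4:8  d5:5  d6:0  d7:0 → peak 11
Item 3@3: d1:8  d2:8  d3:12  d4:8  d5:5  d6:0  d7:0 → peak 12
Item 3@4: d1:8  d2:8  d3:9  d4:11  d5:5  d6:0  d7:0 → peak 11
Best is Item 3@1, peak 11.

11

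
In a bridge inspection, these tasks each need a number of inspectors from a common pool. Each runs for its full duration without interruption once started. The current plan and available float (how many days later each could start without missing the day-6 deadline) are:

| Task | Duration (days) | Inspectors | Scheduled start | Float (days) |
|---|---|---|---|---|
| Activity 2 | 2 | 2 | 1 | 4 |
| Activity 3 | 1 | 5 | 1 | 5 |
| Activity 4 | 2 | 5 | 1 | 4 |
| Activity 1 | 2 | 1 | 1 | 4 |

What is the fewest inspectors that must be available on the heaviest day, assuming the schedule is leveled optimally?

5

Early-start (Activity 2@1, Activity 3@1, Activity 4@1, Activity 1@1) gives peak 13: d1:13  d2:8  d3:0  d4:0  d5:0  d6:0.
Shift Activity 3→3, Activity 4→4.
Schedule Activity 2@1, Activity 3@3, Activity 4@4, Activity 1@1: d1:3  d2:3  d3:5  d4:5  d5:5  d6:0 — peak 5.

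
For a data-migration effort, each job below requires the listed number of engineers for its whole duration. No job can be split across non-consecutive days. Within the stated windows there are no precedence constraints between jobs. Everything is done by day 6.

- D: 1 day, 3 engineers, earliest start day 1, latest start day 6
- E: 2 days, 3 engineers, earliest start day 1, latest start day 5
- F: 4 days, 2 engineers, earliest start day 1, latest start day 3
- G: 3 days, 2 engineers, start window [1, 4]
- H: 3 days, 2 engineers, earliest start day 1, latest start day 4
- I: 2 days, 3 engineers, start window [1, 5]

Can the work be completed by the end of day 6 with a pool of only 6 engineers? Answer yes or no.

yes

Schedule D@1, E@1, F@3, G@4, H@4, I@2: d1:6  d2:6  d3:5  d4:6  d5:6  d6:6 — peak 6 ≤ 6.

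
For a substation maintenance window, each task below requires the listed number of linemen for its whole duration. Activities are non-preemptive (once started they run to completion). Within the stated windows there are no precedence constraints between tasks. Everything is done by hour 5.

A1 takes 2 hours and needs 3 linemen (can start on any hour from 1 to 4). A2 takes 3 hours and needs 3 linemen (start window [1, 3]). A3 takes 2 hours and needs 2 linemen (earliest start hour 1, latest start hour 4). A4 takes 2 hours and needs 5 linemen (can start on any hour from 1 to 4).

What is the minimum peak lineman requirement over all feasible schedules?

Early-start (A1@1, A2@1, A3@1, A4@1) gives peak 13: h1:13  h2:13  h3:3  h4:0  h5:0.
Shift A3→3, A4→4.
Schedule A1@1, A2@1, A3@3, A4@4: h1:6  h2:6  h3:5  h4:7  h5:5 — peak 7.

7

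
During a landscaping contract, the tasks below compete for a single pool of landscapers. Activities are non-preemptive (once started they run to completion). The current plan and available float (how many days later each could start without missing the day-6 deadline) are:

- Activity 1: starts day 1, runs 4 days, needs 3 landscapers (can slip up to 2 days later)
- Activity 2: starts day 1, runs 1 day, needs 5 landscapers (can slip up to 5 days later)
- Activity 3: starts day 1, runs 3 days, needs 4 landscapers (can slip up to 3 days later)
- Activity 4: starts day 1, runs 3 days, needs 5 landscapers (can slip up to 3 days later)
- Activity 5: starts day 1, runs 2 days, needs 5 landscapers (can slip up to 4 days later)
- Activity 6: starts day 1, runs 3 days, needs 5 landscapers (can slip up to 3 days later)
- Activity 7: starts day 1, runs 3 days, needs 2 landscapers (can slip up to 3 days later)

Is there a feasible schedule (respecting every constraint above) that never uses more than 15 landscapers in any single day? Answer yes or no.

Schedule Activity 1@1, Activity 2@1, Activity 3@1, Activity 4@2, Activity 5@5, Activity 6@4, Activity 7@1: d1:14  d2:14  d3:14  d4:13  d5:10  d6:10 — peak 14 ≤ 15.

yes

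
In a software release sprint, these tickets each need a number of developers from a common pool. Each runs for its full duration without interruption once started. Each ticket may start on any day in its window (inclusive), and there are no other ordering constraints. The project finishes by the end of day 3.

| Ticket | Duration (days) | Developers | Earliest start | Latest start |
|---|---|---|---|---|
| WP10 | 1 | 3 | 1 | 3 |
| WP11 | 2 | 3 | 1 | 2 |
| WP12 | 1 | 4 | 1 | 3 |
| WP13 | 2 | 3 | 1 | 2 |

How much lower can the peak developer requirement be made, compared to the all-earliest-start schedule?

6

Early-start peak: d1:13  d2:6  d3:0 ⇒ 13.
Leveled (WP10@1, WP11@1, WP12@3, WP13@2): d1:6  d2:6  d3:7 ⇒ 7.
Reduction 13 − 7 = 6.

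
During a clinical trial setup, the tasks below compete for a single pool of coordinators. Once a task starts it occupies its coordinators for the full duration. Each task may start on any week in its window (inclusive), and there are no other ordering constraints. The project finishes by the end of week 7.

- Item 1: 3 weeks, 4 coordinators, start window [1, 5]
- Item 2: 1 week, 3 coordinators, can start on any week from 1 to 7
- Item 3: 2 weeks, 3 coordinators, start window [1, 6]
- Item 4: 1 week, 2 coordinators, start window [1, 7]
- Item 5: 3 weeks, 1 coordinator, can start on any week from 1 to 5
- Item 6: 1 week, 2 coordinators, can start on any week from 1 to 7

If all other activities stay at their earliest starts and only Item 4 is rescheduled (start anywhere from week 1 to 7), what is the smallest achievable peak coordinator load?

Item 4@1: w1:15  w2:8  w3:5  w4:0  w5:0  w6:0  w7:0 → peak 15
Item 4@2: w1:13  w2:10  w3:5  w4:0  w5:0  w6:0  w7:0 → peak 13
Item 4@3: w1:13  w2:8  w3:7  w4:0  w5:0  w6:0  w7:0 → peak 13
Item 4@4: w1:13  w2:8  w3:5  w4:2  w5:0  w6:0  w7:0 → peak 13
Item 4@5: w1:13  w2:8  w3:5  w4:0  w5:2  w6:0  w7:0 → peak 13
Item 4@6: w1:13  w2:8  w3:5  w4:0  w5:0  w6:2  w7:0 → peak 13
Item 4@7: w1:13  w2:8  w3:5  w4:0  w5:0  w6:0  w7:2 → peak 13
Best is Item 4@2, peak 13.

13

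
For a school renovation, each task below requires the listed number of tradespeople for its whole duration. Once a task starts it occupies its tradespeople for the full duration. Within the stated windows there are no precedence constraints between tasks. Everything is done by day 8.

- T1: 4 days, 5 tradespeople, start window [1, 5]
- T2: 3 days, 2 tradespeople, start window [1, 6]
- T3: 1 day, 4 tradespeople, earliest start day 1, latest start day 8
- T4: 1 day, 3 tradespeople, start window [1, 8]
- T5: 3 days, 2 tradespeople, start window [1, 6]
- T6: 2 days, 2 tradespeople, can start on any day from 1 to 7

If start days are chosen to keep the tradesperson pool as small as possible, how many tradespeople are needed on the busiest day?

6

Early-start (T1@1, T2@1, T3@1, T4@1, T5@1, T6@1) gives peak 18: d1:18  d2:11  d3:9  d4:5  d5:0  d6:0  d7:0  d8:0.
Shift T2→5, T3→5, T4→8, T5→6, T6→6.
Schedule T1@1, T2@5, T3@5, T4@8, T5@6, T6@6: d1:5  d2:5  d3:5  d4:5  d5:6  d6:6  d7:6  d8:5 — peak 6.
Total tradesperson-days = 43 over 8 days ⇒ peak ≥ ⌈43/8⌉ = 6, so 6 is optimal.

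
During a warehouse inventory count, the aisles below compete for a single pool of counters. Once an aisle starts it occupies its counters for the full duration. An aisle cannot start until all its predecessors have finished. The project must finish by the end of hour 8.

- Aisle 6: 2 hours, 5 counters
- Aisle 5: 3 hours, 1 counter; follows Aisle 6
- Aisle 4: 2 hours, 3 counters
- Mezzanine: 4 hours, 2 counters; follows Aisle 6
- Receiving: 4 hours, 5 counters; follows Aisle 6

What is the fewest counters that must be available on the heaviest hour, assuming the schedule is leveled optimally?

8

Schedule Aisle 6@1, Aisle 5@3, Aisle 4@1, Mezzanine@3, Receiving@3: h1:8  h2:8  h3:8  h4:8  h5:8  h6:7  h7:0  h8:0 — peak 8.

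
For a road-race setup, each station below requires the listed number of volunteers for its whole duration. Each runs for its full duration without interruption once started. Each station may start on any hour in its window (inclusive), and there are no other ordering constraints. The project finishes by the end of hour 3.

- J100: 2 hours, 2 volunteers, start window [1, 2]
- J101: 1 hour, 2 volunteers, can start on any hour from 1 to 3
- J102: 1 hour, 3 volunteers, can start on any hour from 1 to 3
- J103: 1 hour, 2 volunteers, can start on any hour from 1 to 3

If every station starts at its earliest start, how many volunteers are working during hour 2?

2

At early start, hour 2 has: J100.
Demand: 2 = 2.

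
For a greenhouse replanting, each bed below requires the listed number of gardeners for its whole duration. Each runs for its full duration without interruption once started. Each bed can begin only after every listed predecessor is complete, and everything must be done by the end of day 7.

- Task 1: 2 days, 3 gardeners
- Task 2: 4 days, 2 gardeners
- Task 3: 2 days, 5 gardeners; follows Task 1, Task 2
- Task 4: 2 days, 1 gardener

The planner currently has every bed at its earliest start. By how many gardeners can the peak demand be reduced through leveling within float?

Early-start peak: d1:6  d2:6  d3:2  d4:2  d5:5  d6:5  d7:0 ⇒ 6.
Leveled (Task 1@1, Task 2@1, Task 3@5, Task 4@3): d1:5  d2:5  d3:3  d4:3  d5:5  d6:5  d7:0 ⇒ 5.
Reduction 6 − 5 = 1.

1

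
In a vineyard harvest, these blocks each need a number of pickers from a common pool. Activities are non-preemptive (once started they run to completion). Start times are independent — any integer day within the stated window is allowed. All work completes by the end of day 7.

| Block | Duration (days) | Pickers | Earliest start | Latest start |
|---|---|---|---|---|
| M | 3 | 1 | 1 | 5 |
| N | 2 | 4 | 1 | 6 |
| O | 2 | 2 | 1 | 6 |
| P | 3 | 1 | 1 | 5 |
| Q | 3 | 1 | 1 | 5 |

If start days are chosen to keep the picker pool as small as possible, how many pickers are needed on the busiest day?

Early-start (M@1, N@1, O@1, P@1, Q@1) gives peak 9: d1:9  d2:9  d3:3  d4:0  d5:0  d6:0  d7:0.
Shift N→4, O→6.
Schedule M@1, N@4, O@6, P@1, Q@1: d1:3  d2:3  d3:3  d4:4  d5:4  d6:2  d7:2 — peak 4.

4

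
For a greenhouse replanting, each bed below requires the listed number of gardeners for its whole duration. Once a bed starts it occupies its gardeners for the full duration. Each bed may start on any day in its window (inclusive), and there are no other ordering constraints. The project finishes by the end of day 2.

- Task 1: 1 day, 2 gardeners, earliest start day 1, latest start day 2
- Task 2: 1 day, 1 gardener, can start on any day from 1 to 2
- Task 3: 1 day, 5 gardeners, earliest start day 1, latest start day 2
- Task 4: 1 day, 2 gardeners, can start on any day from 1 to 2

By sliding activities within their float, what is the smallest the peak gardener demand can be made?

5

Early-start (Task 1@1, Task 2@1, Task 3@1, Task 4@1) gives peak 10: d1:10  d2:0.
Shift Task 3→2.
Schedule Task 1@1, Task 2@1, Task 3@2, Task 4@1: d1:5  d2:5 — peak 5.
Total gardener-days = 10 over 2 days ⇒ peak ≥ ⌈10/2⌉ = 5, so 5 is optimal.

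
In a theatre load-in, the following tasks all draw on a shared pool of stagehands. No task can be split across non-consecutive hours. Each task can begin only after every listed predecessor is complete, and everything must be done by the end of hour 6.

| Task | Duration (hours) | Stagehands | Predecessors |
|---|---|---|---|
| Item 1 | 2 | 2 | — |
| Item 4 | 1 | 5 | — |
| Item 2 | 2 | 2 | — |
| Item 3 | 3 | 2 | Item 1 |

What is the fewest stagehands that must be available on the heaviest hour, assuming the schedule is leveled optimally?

5

Early-start (Item 1@1, Item 4@1, Item 2@1, Item 3@3) gives peak 9: h1:9  h2:4  h3:2  h4:2  h5:2  h6:0.
Shift Item 4→3, Item 3→4.
Schedule Item 1@1, Item 4@3, Item 2@1, Item 3@4: h1:4  h2:4  h3:5  h4:2  h5:2  h6:2 — peak 5.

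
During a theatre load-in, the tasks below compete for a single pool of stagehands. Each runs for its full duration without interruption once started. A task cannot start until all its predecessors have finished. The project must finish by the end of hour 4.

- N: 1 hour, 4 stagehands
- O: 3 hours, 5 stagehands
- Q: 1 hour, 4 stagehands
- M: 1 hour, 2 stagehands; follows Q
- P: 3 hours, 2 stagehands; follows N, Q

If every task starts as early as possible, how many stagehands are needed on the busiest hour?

Early-start schedule: N@1, O@1, Q@1, M@2, P@2.
Load per hour: hour 1: 13, hour 2: 9, hour 3: 7, hour 4: 2.
Peak is 13.

13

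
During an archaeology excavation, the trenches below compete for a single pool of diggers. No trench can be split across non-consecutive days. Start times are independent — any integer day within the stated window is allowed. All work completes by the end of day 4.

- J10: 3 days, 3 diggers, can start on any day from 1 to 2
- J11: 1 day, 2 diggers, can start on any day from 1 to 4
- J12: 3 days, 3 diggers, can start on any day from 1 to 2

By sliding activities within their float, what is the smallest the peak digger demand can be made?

Early-start (J10@1, J11@1, J12@1) gives peak 8: d1:8  d2:6  d3:6  d4:0.
Shift J12→2.
Schedule J10@1, J11@1, J12@2: d1:5  d2:6  d3:6  d4:3 — peak 6.
No arrangement of the 16 feasible schedules does better.

6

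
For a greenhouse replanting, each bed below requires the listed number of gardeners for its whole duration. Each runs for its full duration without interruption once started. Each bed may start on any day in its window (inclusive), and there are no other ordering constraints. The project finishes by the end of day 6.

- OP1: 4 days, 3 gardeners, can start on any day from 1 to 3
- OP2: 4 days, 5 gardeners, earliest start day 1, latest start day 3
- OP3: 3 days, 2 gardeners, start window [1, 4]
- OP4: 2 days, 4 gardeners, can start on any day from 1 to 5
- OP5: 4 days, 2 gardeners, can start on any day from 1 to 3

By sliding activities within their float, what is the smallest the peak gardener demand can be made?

12

Early-start (OP1@1, OP2@1, OP3@1, OP4@1, OP5@1) gives peak 16: d1:16  d2:16  d3:12  d4:10  d5:0  d6:0.
Shift OP4→5.
Schedule OP1@1, OP2@1, OP3@1, OP4@5, OP5@1: d1:12  d2:12  d3:12  d4:10  d5:4  d6:4 — peak 12.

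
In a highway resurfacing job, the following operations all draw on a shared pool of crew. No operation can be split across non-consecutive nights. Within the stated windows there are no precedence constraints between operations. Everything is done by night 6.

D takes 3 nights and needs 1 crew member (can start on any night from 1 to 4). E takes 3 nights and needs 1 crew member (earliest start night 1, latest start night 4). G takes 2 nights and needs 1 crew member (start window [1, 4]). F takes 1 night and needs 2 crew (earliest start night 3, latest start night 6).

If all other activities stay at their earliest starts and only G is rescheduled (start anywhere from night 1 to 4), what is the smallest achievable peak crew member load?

4

G@1: n1:3  n2:3  n3:4  n4:0  n5:0  n6:0 → peak 4
G@2: n1:2  n2:3  n3:5  n4:0  n5:0  n6:0 → peak 5
G@3: n1:2  n2:2  n3:5  n4:1  n5:0  n6:0 → peak 5
G@4: n1:2  n2:2  n3:4  n4:1  n5:1  n6:0 → peak 4
Best is G@1, peak 4.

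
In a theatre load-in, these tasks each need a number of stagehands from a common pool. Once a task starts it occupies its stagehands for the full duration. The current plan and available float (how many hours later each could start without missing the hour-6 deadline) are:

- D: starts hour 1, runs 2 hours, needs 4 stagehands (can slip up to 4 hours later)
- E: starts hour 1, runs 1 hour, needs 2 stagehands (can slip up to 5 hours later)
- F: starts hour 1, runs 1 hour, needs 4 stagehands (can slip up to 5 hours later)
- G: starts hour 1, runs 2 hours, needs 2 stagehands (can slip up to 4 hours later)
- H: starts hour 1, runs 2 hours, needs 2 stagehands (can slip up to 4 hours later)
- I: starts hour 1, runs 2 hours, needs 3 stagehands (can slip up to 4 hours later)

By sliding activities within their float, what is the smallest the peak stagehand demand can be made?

6

Early-start (D@1, E@1, F@1, G@1, H@1, I@1) gives peak 17: h1:17  h2:11  h3:0  h4:0  h5:0  h6:0.
Shift F→3, G→2, H→4, I→4.
Schedule D@1, E@1, F@3, G@2, H@4, I@4: h1:6  h2:6  h3:6  h4:5  h5:5  h6:0 — peak 6.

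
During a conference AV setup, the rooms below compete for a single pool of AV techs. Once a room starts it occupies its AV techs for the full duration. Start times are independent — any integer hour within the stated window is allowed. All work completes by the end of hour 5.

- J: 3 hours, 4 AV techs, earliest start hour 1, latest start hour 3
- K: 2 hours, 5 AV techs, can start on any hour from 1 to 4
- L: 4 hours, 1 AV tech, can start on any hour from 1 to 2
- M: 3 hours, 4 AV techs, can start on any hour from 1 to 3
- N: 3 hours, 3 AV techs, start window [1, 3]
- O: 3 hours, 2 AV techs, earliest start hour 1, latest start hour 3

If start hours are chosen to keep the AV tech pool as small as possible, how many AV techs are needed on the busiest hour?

Early-start (J@1, K@1, L@1, M@1, N@1, O@1) gives peak 19: h1:19  h2:19  h3:14  h4:1  h5:0.
Shift N→3, O→3.
Schedule J@1, K@1, L@1, M@1, N@3, O@3: h1:14  h2:14  h3:14  h4:6  h5:5 — peak 14.

14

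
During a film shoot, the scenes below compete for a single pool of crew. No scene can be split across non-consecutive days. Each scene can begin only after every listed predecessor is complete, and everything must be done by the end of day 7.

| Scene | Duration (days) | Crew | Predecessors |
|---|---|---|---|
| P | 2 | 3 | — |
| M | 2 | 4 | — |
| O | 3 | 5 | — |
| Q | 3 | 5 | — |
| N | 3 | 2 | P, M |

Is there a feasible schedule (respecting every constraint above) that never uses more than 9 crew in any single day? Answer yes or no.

yes

Schedule P@1, M@3, O@1, Q@4, N@5: d1:8  d2:8  d3:9  d4:9  d5:7  d6:7  d7:2 — peak 9 ≤ 9.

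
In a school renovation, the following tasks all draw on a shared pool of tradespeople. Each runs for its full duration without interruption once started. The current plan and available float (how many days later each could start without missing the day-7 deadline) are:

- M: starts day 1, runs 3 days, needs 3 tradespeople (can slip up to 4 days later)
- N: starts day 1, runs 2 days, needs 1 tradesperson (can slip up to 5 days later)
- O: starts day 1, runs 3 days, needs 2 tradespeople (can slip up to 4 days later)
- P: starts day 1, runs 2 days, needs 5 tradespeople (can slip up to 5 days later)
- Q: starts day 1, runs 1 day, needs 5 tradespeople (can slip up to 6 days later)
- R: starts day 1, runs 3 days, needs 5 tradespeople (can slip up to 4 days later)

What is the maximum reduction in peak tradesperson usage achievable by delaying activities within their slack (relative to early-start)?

13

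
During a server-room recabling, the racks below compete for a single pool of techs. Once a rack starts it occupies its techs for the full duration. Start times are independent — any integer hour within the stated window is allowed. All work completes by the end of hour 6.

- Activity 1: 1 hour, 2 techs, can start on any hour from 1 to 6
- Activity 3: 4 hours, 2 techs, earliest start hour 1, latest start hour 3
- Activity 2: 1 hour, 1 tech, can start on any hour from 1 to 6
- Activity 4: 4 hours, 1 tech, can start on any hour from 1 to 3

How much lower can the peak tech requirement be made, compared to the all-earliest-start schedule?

3

Early-start peak: h1:6  h2:3  h3:3  h4:3  h5:0  h6:0 ⇒ 6.
Leveled (Activity 1@1, Activity 3@2, Activity 2@1, Activity 4@2): h1:3  h2:3  h3:3  h4:3  h5:3  h6:0 ⇒ 3.
Reduction 6 − 3 = 3.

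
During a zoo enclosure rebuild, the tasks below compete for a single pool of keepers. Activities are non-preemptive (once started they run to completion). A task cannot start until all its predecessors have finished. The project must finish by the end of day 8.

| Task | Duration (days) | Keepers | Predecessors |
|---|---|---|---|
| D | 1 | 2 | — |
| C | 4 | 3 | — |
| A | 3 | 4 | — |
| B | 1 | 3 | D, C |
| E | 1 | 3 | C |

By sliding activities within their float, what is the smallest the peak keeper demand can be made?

Early-start (D@1, C@1, A@1, B@5, E@5) gives peak 9: d1:9  d2:7  d3:7  d4:3  d5:6  d6:0  d7:0  d8:0.
Shift A→5, B→8, E→8.
Schedule D@1, C@1, A@5, B@8, E@8: d1:5  d2:3  d3:3  d4:3  d5:4  d6:4  d7:4  d8:6 — peak 6.

6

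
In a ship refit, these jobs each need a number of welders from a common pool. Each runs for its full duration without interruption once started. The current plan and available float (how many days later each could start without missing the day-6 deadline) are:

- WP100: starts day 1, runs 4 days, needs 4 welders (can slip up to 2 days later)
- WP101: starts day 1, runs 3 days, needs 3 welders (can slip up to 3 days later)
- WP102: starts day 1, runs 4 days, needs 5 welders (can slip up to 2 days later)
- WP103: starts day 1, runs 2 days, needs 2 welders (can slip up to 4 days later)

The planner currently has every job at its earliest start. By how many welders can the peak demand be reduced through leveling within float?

2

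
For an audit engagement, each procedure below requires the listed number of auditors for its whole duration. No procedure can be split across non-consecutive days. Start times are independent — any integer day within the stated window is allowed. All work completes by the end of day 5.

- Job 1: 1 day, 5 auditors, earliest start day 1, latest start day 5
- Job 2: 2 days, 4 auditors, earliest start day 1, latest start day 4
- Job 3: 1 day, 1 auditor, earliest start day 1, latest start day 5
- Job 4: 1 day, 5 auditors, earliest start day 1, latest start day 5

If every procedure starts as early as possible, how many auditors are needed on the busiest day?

15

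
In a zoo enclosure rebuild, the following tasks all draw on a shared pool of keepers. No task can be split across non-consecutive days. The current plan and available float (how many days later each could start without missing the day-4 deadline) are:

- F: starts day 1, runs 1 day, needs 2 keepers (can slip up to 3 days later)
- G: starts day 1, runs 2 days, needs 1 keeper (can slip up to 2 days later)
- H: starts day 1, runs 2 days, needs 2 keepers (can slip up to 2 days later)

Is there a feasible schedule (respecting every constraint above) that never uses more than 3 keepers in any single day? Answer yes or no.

yes

Schedule F@1, G@1, H@2: d1:3  d2:3  d3:2  d4:0 — peak 3 ≤ 3.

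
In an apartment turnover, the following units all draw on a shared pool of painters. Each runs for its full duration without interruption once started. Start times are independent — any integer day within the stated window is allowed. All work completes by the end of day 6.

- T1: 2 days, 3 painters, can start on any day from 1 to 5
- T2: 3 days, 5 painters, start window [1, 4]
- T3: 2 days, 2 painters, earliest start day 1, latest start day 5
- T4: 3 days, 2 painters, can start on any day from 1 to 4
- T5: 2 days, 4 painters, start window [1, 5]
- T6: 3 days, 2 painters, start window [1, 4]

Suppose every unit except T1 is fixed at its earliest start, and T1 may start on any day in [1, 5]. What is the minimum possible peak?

T1@1: d1:18  d2:18  d3:9  d4:0  d5:0  d6:0 → peak 18
T1@2: d1:15  d2:18  d3:12  d4:0  d5:0  d6:0 → peak 18
T1@3: d1:15  d2:15  d3:12  d4:3  d5:0  d6:0 → peak 15
T1@4: d1:15  d2:15  d3:9  d4:3  d5:3  d6:0 → peak 15
T1@5: d1:15  d2:15  d3:9  d4:0  d5:3  d6:3 → peak 15
Best is T1@3, peak 15.

15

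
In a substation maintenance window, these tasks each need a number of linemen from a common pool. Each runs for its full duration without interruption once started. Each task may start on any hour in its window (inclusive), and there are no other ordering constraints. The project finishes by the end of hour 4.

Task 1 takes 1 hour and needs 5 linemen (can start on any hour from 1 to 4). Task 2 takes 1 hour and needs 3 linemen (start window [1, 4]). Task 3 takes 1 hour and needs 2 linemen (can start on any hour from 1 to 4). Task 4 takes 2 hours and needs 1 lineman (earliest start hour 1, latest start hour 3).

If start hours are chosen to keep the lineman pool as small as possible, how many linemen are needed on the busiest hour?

Early-start (Task 1@1, Task 2@1, Task 3@1, Task 4@1) gives peak 11: h1:11  h2:1  h3:0  h4:0.
Shift Task 2→2, Task 3→2, Task 4→3.
Schedule Task 1@1, Task 2@2, Task 3@2, Task 4@3: h1:5  h2:5  h3:1  h4:1 — peak 5.

5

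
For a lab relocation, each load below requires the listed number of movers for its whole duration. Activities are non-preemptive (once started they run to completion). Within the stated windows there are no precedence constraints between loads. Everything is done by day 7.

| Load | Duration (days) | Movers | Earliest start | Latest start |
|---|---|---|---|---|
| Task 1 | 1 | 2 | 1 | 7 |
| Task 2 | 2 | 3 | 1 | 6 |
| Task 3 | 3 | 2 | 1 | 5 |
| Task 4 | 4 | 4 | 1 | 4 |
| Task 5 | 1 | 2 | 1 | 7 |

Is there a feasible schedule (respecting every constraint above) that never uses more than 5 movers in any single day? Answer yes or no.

no

The minimum achievable peak is 6; 5 < 6, so no feasible schedule stays within the cap.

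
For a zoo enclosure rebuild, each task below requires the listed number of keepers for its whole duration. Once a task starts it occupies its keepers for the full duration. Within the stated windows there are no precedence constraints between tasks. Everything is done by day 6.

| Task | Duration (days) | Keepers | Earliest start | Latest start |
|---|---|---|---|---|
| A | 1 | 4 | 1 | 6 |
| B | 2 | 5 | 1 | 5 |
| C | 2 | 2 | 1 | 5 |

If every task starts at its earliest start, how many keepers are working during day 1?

11

At early start, day 1 has: A, B, C.
Demand: 4 + 5 + 2 = 11.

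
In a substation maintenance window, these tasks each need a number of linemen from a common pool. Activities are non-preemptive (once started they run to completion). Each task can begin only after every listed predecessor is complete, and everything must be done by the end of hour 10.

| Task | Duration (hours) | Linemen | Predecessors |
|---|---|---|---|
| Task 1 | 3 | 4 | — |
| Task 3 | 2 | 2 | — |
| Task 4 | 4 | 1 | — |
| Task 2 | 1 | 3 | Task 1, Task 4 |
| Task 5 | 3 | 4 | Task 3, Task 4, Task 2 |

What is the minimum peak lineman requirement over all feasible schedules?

5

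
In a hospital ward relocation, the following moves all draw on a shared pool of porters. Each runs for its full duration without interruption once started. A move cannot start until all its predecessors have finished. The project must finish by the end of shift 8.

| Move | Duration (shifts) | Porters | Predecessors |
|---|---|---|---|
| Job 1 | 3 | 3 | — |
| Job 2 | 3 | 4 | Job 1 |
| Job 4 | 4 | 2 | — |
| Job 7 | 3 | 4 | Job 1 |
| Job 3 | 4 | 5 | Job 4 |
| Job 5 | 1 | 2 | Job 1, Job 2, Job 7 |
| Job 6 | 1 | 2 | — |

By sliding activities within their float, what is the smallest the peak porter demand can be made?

Schedule Job 1@1, Job 2@4, Job 4@1, Job 7@4, Job 3@5, Job 5@7, Job 6@1: s1:7  s2:5  s3:5  s4:10  s5:13  s6:13  s7:7  s8:5 — peak 13.

13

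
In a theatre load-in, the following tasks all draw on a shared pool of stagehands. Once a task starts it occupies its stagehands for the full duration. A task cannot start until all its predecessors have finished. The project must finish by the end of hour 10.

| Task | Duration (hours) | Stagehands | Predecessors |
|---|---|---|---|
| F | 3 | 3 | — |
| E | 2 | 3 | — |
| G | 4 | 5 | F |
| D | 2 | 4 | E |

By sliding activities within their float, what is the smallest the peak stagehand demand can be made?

Early-start (F@1, E@1, G@4, D@3) gives peak 9: h1:6  h2:6  h3:7  h4:9  h5:5  h6:5  h7:5  h8:0  h9:0  h10:0.
Shift D→8.
Schedule F@1, E@1, G@4, D@8: h1:6  h2:6  h3:3  h4:5  h5:5  h6:5  h7:5  h8:4  h9:4  h10:0 — peak 6.

6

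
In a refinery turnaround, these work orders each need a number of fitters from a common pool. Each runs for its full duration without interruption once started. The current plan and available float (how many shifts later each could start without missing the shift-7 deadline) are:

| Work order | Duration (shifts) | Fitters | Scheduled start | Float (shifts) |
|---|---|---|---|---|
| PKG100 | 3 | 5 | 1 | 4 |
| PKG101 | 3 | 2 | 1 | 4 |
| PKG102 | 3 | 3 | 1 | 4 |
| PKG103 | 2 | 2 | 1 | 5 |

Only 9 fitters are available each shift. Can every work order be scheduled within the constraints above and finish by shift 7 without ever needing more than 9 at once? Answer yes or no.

Schedule PKG100@1, PKG101@1, PKG102@4, PKG103@4: s1:7  s2:7  s3:7  s4:5  s5:5  s6:3  s7:0 — peak 7 ≤ 9.

yes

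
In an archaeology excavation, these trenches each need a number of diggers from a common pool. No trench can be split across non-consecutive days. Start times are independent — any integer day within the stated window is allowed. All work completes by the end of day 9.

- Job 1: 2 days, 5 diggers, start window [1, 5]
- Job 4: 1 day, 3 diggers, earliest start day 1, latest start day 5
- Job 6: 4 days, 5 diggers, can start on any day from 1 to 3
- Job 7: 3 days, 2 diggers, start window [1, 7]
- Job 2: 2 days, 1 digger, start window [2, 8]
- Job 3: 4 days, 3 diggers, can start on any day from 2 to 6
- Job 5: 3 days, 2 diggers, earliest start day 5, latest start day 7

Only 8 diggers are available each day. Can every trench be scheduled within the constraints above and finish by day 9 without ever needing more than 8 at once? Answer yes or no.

yes

Schedule Job 1@1, Job 4@1, Job 6@3, Job 7@2, Job 2@2, Job 3@5, Job 5@7: d1:8  d2:8  d3:8  d4:7  d5:8  d6:8  d7:5  d8:5  d9:2 — peak 8 ≤ 8.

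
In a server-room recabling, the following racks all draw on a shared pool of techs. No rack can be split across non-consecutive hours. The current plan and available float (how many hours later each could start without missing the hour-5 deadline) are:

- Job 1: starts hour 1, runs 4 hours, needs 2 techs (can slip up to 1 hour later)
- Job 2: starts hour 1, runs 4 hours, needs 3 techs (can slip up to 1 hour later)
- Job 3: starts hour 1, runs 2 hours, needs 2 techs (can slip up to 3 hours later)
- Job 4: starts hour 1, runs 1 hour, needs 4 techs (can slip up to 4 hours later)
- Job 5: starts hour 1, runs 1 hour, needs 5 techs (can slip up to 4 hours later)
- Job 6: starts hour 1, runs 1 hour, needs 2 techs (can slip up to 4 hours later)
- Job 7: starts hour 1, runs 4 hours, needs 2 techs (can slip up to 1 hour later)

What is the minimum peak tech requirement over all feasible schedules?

Early-start (Job 1@1, Job 2@1, Job 3@1, Job 4@1, Job 5@1, Job 6@1, Job 7@1) gives peak 20: h1:20  h2:9  h3:7  h4:7  h5:0.
Shift Job 4→5, Job 5→5, Job 6→3.
Schedule Job 1@1, Job 2@1, Job 3@1, Job 4@5, Job 5@5, Job 6@3, Job 7@1: h1:9  h2:9  h3:9  h4:7  h5:9 — peak 9.
Total tech-hours = 43 over 5 hours ⇒ peak ≥ ⌈43/5⌉ = 9, so 9 is optimal.

9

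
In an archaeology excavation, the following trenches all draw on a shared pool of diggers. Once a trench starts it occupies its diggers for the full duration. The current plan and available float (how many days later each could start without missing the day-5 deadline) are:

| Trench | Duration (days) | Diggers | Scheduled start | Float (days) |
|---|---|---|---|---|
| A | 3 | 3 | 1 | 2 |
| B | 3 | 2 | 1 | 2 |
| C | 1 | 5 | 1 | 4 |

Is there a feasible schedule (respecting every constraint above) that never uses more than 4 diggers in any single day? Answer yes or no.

The minimum achievable peak is 5; 4 < 5, so no feasible schedule stays within the cap.

no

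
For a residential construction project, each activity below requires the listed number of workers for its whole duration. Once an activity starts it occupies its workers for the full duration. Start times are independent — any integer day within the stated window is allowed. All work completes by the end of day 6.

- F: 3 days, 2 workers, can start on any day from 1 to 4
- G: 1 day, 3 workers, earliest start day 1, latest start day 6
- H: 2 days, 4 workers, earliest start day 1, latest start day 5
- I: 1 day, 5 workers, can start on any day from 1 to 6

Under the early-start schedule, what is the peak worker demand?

Early-start schedule: F@1, G@1, H@1, I@1.
Load per day: day 1: 14, day 2: 6, day 3: 2, day 4: 0, day 5: 0, day 6: 0.
Peak is 14.

14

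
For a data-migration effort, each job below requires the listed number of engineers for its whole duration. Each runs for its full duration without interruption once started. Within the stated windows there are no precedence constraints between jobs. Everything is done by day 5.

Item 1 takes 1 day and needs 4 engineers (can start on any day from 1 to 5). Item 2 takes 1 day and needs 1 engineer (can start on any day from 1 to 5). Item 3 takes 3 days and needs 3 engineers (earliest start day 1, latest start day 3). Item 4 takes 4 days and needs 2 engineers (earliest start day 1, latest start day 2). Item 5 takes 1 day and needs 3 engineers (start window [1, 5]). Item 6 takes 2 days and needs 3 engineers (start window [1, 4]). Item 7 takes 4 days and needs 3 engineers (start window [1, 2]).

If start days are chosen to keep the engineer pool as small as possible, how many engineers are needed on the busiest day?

9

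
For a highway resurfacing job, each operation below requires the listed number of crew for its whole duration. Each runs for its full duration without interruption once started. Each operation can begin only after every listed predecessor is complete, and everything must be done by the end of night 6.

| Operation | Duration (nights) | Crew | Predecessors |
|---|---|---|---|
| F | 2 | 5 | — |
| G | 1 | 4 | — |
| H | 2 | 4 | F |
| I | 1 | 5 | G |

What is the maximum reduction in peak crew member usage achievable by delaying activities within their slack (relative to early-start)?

Early-start peak: n1:9  n2:10  n3:4  n4:4  n5:0  n6:0 ⇒ 10.
Leveled (F@1, G@3, H@4, I@6): n1:5  n2:5  n3:4  n4:4  n5:4  n6:5 ⇒ 5.
Reduction 10 − 5 = 5.

5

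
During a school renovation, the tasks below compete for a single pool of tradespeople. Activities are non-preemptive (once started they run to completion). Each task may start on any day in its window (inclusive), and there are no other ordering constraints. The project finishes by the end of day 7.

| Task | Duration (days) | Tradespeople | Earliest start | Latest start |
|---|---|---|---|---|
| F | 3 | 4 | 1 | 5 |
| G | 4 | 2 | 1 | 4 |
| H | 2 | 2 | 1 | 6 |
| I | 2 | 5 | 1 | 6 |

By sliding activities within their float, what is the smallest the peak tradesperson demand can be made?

6

Early-start (F@1, G@1, H@1, I@1) gives peak 13: d1:13  d2:13  d3:6  d4:2  d5:0  d6:0  d7:0.
Shift H→4, I→6.
Schedule F@1, G@1, H@4, I@6: d1:6  d2:6  d3:6  d4:4  d5:2  d6:5  d7:5 — peak 6.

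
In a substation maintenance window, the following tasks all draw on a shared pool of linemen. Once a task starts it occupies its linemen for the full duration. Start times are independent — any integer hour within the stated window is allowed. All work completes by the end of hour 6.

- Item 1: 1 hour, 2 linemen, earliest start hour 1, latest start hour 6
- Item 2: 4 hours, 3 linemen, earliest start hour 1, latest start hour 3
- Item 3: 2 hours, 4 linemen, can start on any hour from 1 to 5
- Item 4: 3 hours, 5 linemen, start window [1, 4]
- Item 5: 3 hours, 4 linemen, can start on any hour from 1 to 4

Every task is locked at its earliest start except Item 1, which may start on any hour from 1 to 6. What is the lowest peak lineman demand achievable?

16

Item 1@1: h1:18  h2:16  h3:12  h4:3  h5:0  h6:0 → peak 18
Item 1@2: h1:16  h2:18  h3:12  h4:3  h5:0  h6:0 → peak 18
Item 1@3: h1:16  h2:16  h3:14  h4:3  h5:0  h6:0 → peak 16
Item 1@4: h1:16  h2:16  h3:12  h4:5  h5:0  h6:0 → peak 16
Item 1@5: h1:16  h2:16  h3:12  h4:3  h5:2  h6:0 → peak 16
Item 1@6: h1:16  h2:16  h3:12  h4:3  h5:0  h6:2 → peak 16
Best is Item 1@3, peak 16.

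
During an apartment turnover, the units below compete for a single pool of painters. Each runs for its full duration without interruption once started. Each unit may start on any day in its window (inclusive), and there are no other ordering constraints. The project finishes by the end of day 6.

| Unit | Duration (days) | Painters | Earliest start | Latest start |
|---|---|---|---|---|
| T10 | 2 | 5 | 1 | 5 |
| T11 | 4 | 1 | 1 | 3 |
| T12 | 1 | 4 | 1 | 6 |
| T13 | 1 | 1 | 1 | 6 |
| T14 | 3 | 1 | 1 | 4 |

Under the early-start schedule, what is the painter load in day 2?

7

At early start, day 2 has: T10, T11, T14.
Demand: 5 + 1 + 1 = 7.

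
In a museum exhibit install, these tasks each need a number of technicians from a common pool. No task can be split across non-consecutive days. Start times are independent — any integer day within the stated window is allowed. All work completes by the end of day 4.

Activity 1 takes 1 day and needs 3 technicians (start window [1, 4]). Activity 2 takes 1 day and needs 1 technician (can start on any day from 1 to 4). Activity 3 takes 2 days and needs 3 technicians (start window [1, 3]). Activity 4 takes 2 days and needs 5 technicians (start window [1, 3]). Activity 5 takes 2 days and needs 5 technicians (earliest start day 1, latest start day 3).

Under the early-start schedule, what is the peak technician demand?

Early-start schedule: Activity 1@1, Activity 2@1, Activity 3@1, Activity 4@1, Activity 5@1.
Load per day: day 1: 17, day 2: 13, day 3: 0, day 4: 0.
Peak is 17.

17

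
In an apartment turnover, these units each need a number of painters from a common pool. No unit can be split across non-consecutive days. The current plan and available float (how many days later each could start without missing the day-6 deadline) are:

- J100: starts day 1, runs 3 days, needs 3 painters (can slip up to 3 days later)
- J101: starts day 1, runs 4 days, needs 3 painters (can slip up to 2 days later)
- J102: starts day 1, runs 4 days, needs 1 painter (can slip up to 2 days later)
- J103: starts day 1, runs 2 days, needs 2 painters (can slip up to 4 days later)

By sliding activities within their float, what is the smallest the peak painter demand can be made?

Early-start (J100@1, J101@1, J102@1, J103@1) gives peak 9: d1:9  d2:9  d3:7  d4:4  d5:0  d6:0.
Shift J103→4.
Schedule J100@1, J101@1, J102@1, J103@4: d1:7  d2:7  d3:7  d4:6  d5:2  d6:0 — peak 7.

7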